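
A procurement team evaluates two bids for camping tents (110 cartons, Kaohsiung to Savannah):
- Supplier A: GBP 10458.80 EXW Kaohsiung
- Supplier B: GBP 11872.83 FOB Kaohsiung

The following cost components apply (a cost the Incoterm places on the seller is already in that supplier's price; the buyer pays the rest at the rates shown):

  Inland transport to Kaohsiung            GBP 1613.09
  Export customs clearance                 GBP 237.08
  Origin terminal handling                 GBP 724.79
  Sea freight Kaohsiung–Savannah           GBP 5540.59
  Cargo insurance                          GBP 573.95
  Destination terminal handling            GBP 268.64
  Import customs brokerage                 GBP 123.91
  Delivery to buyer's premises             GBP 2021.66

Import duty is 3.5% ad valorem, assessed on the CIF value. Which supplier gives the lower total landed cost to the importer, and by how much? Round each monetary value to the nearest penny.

Supplier A (EXW):
CIF value = EXW price + inland to port + export clearance + origin terminal + freight + insurance = 10458.80 + 1613.09 + 237.08 + 724.79 + 5540.59 + 573.95 = 19148.30
Import duty = 19148.30 × 3.5% = 670.19
Buyer bears (A): 1613.09 + 237.08 + 724.79 + 5540.59 + 573.95 + 268.64 + 123.91 + 2021.66 = 11103.71
Landed cost (A) = invoice 10458.80 + 11103.71 + duty 670.19 = 22232.70
Supplier B (FOB):
CIF value = FOB price + freight + insurance = 11872.83 + 5540.59 + 573.95 = 17987.37
Import duty = 17987.37 × 3.5% = 629.56
Buyer bears (B): 5540.59 + 573.95 + 268.64 + 123.91 + 2021.66 = 8528.75
Landed cost (B) = invoice 11872.83 + 8528.75 + duty 629.56 = 21031.14
Difference = |22232.70 − 21031.14| = 1201.56

Supplier B is cheaper by GBP 1201.56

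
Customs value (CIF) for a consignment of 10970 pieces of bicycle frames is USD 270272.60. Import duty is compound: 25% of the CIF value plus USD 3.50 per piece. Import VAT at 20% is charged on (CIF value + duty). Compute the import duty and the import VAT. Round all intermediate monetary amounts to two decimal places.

Ad valorem component: 270272.60 × 25% = 67568.15
Specific component: 10970 × 3.50 = 38395.00
Import duty = 67568.15 + 38395.00 = 105963.15
VAT base = CIF + duty = 270272.60 + 105963.15 = 376235.75
Import VAT = 376235.75 × 20% = 75247.15

Import duty: USD 105963.15; import VAT: USD 75247.15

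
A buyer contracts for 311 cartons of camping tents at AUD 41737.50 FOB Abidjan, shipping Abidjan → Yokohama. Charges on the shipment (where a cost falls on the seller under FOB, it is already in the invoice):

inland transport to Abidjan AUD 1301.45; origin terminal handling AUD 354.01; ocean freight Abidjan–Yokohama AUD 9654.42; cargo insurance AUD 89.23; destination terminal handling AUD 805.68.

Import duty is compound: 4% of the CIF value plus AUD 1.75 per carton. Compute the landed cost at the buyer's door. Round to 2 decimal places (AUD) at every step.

FOB: the seller bears costs until goods are on board at the origin port; the buyer bears freight, insurance and all costs thereafter.
Already in the invoice (seller's account under FOB): inland to port, origin terminal — exclude.
CIF value = FOB price + freight + insurance = 41737.50 + 9654.42 + 89.23 = 51481.15
Ad valorem component: 51481.15 × 4% = 2059.25
Specific component: 311 × 1.75 = 544.25
Import duty = 2059.25 + 544.25 = 2603.50
Buyer bears: freight 9654.42 + insurance 89.23 + destination terminal 805.68 + duty 2603.50 = 13152.83
Landed cost = invoice 41737.50 + 13152.83 = 54890.33

Total landed cost: AUD 54890.33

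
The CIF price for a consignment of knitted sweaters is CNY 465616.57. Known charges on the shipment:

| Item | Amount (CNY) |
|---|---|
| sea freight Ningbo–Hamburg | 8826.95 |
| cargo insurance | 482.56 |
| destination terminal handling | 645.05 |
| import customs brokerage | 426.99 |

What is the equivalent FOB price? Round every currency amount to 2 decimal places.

Not relevant to the conversion: brokerage, destination terminal — on the buyer under both terms; not part of either seller's price.
From CIF to FOB, the seller no longer bears: freight, insurance.
FOB price = 465616.57 − 8826.95 − 482.56 = 456307.06

FOB price: CNY 456307.06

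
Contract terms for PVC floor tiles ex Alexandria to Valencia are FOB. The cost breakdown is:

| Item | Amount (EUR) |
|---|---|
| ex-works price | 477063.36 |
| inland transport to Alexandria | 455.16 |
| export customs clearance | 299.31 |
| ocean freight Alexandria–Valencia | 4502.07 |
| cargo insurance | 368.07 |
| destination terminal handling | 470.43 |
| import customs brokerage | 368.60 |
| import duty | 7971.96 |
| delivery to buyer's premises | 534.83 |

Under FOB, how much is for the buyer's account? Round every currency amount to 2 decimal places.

FOB: the seller bears costs until goods are on board at the origin port; the buyer bears freight, insurance and all costs thereafter.
Seller's account: goods 477063.36 + inland to port 455.16 + export clearance 299.31 = 477817.83
Buyer's account: freight 4502.07 + insurance 368.07 + destination terminal 470.43 + brokerage 368.60 + duty 7971.96 + delivery 534.83 = 14215.96

Buyer's account: EUR 14215.96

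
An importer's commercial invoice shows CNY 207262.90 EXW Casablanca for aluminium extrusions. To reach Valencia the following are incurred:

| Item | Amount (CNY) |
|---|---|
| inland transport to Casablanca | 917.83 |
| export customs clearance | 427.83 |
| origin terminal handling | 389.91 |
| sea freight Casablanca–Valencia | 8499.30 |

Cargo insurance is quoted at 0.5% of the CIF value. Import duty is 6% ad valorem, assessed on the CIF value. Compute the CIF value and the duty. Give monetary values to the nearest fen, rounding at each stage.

Let C be the CIF value. C = EXW price + pre-shipment costs + freight + 0.5% × C
C − 0.5% × C = 207262.90 + 917.83 + 427.83 + 389.91 + 8499.30
0.995 × C = 217497.77
C = 217497.77 / 0.995 = 218590.72
Insurance premium = 0.5% × 218590.72 = 1092.95
Import duty = 218590.72 × 6% = 13115.44

CIF value: CNY 218590.72; import duty: CNY 13115.44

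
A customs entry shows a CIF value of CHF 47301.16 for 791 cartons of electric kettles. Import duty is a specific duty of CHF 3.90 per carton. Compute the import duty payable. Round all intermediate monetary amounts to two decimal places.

Import duty: CHF 3084.90

Import duty = 791 × 3.90 = 3084.90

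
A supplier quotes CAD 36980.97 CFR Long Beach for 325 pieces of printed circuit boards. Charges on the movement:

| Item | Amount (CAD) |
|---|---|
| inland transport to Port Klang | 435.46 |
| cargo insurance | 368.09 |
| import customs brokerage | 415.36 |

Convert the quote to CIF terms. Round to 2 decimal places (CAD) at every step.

CIF price: CAD 37349.06

Not relevant to the conversion: inland to port — on the seller under both CFR and CIF; already in the CFR price and stays in the CIF price. brokerage — on the buyer under both terms; not part of either seller's price.
From CFR to CIF, the seller additionally bears: insurance.
CIF price = 36980.97 + 368.09 = 37349.06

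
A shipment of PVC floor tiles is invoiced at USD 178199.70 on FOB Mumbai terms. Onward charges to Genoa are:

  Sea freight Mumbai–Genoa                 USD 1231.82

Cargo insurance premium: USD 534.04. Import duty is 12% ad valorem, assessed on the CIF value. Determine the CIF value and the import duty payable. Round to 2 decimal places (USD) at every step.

CIF = FOB price + freight + insurance
CIF = 178199.70 + 1231.82 + 534.04 = 179965.56
Import duty = 179965.56 × 12% = 21595.87

CIF value: USD 179965.56; import duty: USD 21595.87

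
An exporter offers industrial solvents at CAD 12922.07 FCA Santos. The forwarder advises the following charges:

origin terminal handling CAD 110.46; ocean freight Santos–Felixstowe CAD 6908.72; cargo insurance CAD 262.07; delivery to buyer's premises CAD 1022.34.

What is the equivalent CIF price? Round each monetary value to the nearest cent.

Not relevant to the conversion: delivery — on the buyer under both terms; not part of either seller's price.
From FCA to CIF, the seller additionally bears: origin terminal, freight, insurance.
CIF price = 12922.07 + 110.46 + 6908.72 + 262.07 = 20203.32

CIF price: CAD 20203.32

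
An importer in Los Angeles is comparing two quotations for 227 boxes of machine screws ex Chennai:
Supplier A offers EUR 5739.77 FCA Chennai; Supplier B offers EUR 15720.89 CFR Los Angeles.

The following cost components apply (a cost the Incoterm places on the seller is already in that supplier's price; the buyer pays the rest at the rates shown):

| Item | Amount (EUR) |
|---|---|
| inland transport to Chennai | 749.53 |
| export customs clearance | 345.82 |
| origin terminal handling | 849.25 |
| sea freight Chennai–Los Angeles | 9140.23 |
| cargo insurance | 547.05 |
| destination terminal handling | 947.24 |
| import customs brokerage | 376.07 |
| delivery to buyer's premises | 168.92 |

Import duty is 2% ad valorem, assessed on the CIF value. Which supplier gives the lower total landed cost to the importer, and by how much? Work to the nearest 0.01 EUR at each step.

Supplier A (FCA):
CIF value = FCA price + origin terminal + freight + insurance = 5739.77 + 849.25 + 9140.23 + 547.05 = 16276.30
Import duty = 16276.30 × 2% = 325.53
Buyer bears (A): 849.25 + 9140.23 + 547.05 + 947.24 + 376.07 + 168.92 = 12028.76
Landed cost (A) = invoice 5739.77 + 12028.76 + duty 325.53 = 18094.06
Supplier B (CFR):
CIF value = CFR price + insurance = 15720.89 + 547.05 = 16267.94
Import duty = 16267.94 × 2% = 325.36
Buyer bears (B): 547.05 + 947.24 + 376.07 + 168.92 = 2039.28
Landed cost (B) = invoice 15720.89 + 2039.28 + duty 325.36 = 18085.53
Difference = |18094.06 − 18085.53| = 8.53

Supplier B is cheaper by EUR 8.53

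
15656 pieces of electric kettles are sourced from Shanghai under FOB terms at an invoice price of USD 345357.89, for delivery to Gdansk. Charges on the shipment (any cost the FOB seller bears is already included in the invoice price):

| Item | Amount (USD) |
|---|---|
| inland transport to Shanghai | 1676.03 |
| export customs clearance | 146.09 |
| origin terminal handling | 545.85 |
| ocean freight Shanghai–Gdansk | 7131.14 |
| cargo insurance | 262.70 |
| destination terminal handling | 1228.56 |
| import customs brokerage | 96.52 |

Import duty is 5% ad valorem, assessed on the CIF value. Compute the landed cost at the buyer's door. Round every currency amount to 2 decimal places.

FOB: the seller bears costs until goods are on board at the origin port; the buyer bears freight, insurance and all costs thereafter.
Already in the invoice (seller's account under FOB): inland to port, export clearance, origin terminal — exclude.
CIF value = FOB price + freight + insurance = 345357.89 + 7131.14 + 262.70 = 352751.73
Import duty = 352751.73 × 5% = 17637.59
Buyer bears: freight 7131.14 + insurance 262.70 + destination terminal 1228.56 + brokerage 96.52 + duty 17637.59 = 26356.51
Landed cost = invoice 345357.89 + 26356.51 = 371714.40

Total landed cost: USD 371714.40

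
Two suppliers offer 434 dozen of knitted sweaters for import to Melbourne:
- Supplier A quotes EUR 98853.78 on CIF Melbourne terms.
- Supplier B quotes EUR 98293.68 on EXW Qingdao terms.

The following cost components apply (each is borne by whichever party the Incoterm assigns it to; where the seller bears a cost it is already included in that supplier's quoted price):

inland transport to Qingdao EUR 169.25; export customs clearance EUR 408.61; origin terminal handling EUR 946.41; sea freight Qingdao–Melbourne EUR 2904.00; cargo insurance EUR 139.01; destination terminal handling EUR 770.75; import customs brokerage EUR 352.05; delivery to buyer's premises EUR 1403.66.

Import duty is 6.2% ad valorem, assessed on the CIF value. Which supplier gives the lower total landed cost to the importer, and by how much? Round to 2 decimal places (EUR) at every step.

Supplier A is cheaper by EUR 4255.63

Supplier A (CIF):
The CIF price already equals the CIF value: 98853.78
Import duty = 98853.78 × 6.2% = 6128.93
Buyer bears (A): 770.75 + 352.05 + 1403.66 = 2526.46
Landed cost (A) = invoice 98853.78 + 2526.46 + duty 6128.93 = 107509.17
Supplier B (EXW):
CIF value = EXW price + inland to port + export clearance + origin terminal + freight + insurance = 98293.68 + 169.25 + 408.61 + 946.41 + 2904.00 + 139.01 = 102860.96
Import duty = 102860.96 × 6.2% = 6377.38
Buyer bears (B): 169.25 + 408.61 + 946.41 + 2904.00 + 139.01 + 770.75 + 352.05 + 1403.66 = 7093.74
Landed cost (B) = invoice 98293.68 + 7093.74 + duty 6377.38 = 111764.80
Difference = |107509.17 − 111764.80| = 4255.63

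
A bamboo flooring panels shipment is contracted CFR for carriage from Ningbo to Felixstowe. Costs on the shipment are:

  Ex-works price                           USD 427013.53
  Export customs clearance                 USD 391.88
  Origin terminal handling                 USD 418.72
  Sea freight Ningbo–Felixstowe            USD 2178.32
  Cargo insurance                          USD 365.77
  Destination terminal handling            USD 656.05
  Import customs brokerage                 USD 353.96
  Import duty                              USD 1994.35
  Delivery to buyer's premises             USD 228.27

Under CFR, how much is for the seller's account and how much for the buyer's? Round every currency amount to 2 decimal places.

CFR: the seller pays costs through ocean freight to the destination port, but not insurance.
Seller's account: goods 427013.53 + export clearance 391.88 + origin terminal 418.72 + freight 2178.32 = 430002.45
Buyer's account: insurance 365.77 + destination terminal 656.05 + brokerage 353.96 + duty 1994.35 + delivery 228.27 = 3598.40

Seller: USD 430002.45; buyer: USD 3598.40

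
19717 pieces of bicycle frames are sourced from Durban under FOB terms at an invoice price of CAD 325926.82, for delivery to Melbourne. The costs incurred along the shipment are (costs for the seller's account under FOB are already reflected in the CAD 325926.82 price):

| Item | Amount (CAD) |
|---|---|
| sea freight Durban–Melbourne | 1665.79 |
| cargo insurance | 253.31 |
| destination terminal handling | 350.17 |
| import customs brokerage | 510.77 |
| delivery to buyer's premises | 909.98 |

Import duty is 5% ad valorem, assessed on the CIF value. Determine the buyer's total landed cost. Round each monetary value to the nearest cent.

FOB: the seller bears costs until goods are on board at the origin port; the buyer bears freight, insurance and all costs thereafter.
CIF value = FOB price + freight + insurance = 325926.82 + 1665.79 + 253.31 = 327845.92
Import duty = 327845.92 × 5% = 16392.30
Buyer bears: freight 1665.79 + insurance 253.31 + destination terminal 350.17 + brokerage 510.77 + delivery 909.98 + duty 16392.30 = 20082.32
Landed cost = invoice 325926.82 + 20082.32 = 346009.14

Total landed cost: CAD 346009.14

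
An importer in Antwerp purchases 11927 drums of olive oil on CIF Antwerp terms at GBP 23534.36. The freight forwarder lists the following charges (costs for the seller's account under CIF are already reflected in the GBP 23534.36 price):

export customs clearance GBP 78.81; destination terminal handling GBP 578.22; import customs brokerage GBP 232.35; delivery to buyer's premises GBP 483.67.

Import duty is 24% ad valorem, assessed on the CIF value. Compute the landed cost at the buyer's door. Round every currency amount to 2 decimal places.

CIF: the seller pays costs through ocean freight and marine insurance to the destination port.
Already in the invoice (seller's account under CIF): export clearance — exclude.
The CIF price already equals the CIF value: 23534.36
Import duty = 23534.36 × 24% = 5648.25
Buyer bears: destination terminal 578.22 + brokerage 232.35 + delivery 483.67 + duty 5648.25 = 6942.49
Landed cost = invoice 23534.36 + 6942.49 = 30476.85

Total landed cost: GBP 30476.85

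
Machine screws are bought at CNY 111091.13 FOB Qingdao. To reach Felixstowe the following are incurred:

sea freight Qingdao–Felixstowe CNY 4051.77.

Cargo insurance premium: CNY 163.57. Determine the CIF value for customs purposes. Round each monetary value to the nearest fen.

CIF = FOB price + freight + insurance
CIF = 111091.13 + 4051.77 + 163.57 = 115306.47

CIF value: CNY 115306.47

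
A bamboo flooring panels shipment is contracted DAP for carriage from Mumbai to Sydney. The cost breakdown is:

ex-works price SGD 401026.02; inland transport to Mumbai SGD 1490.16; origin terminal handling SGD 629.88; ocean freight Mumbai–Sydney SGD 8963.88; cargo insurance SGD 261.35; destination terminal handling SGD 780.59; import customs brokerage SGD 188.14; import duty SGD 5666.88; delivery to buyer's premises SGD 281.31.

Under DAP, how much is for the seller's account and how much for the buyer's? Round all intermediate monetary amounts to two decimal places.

Seller: SGD 413433.19; buyer: SGD 5855.02

DAP: the seller bears all costs to the named destination except import duty and clearance.
Seller's account: goods 401026.02 + inland to port 1490.16 + origin terminal 629.88 + freight 8963.88 + insurance 261.35 + destination terminal 780.59 + delivery 281.31 = 413433.19
Buyer's account: brokerage 188.14 + duty 5666.88 = 5855.02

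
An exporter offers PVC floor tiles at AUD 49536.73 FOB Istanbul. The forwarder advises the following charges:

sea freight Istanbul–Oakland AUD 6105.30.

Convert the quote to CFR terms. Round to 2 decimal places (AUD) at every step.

From FOB to CFR, the seller additionally bears: freight.
CFR price = 49536.73 + 6105.30 = 55642.03

CFR price: AUD 55642.03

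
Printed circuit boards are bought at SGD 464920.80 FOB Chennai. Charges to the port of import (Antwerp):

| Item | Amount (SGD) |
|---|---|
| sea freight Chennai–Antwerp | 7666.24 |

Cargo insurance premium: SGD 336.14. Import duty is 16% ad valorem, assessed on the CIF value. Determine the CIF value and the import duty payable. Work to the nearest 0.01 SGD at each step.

CIF = FOB price + freight + insurance
CIF = 464920.80 + 7666.24 + 336.14 = 472923.18
Import duty = 472923.18 × 16% = 75667.71

CIF value: SGD 472923.18; import duty: SGD 75667.71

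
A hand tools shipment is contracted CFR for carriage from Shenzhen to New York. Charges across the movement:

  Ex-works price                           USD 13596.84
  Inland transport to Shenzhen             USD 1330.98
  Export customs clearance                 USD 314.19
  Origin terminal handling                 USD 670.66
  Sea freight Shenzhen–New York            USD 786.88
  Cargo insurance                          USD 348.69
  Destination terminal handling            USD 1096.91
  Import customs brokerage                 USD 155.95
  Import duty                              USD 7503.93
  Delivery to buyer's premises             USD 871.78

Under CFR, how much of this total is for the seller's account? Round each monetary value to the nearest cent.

Seller's account: USD 16699.55

CFR: the seller pays costs through ocean freight to the destination port, but not insurance.
Seller's account: goods 13596.84 + inland to port 1330.98 + export clearance 314.19 + origin terminal 670.66 + freight 786.88 = 16699.55
Buyer's account: insurance 348.69 + destination terminal 1096.91 + brokerage 155.95 + duty 7503.93 + delivery 871.78 = 9977.26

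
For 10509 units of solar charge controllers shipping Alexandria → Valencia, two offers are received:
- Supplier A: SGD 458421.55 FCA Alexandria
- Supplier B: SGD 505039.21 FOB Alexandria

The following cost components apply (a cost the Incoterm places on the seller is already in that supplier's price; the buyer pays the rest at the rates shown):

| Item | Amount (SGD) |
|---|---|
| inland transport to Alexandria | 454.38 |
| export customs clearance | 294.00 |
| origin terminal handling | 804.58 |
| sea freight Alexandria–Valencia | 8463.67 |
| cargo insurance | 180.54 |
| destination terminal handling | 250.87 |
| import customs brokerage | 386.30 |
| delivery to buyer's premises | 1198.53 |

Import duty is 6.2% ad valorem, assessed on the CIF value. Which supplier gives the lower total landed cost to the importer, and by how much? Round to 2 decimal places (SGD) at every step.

Supplier A (FCA):
CIF value = FCA price + origin terminal + freight + insurance = 458421.55 + 804.58 + 8463.67 + 180.54 = 467870.34
Import duty = 467870.34 × 6.2% = 29007.96
Buyer bears (A): 804.58 + 8463.67 + 180.54 + 250.87 + 386.30 + 1198.53 = 11284.49
Landed cost (A) = invoice 458421.55 + 11284.49 + duty 29007.96 = 498714.00
Supplier B (FOB):
CIF value = FOB price + freight + insurance = 505039.21 + 8463.67 + 180.54 = 513683.42
Import duty = 513683.42 × 6.2% = 31848.37
Buyer bears (B): 8463.67 + 180.54 + 250.87 + 386.30 + 1198.53 = 10479.91
Landed cost (B) = invoice 505039.21 + 10479.91 + duty 31848.37 = 547367.49
Difference = |498714.00 − 547367.49| = 48653.49

Supplier A is cheaper by SGD 48653.49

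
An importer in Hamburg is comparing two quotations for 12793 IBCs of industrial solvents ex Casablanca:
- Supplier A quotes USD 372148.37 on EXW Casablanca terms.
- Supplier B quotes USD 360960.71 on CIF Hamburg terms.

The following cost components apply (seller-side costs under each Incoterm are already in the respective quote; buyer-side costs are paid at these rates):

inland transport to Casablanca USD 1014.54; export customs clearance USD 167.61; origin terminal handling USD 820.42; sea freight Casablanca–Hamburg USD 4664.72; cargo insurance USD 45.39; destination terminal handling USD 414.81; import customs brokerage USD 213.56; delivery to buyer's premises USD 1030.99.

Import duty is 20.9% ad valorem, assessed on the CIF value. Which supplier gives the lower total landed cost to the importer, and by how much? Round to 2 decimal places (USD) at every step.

Supplier B is cheaper by USD 21641.51

Supplier A (EXW):
CIF value = EXW price + inland to port + export clearance + origin terminal + freight + insurance = 372148.37 + 1014.54 + 167.61 + 820.42 + 4664.72 + 45.39 = 378861.05
Import duty = 378861.05 × 20.9% = 79181.96
Buyer bears (A): 1014.54 + 167.61 + 820.42 + 4664.72 + 45.39 + 414.81 + 213.56 + 1030.99 = 8372.04
Landed cost (A) = invoice 372148.37 + 8372.04 + duty 79181.96 = 459702.37
Supplier B (CIF):
The CIF price already equals the CIF value: 360960.71
Import duty = 360960.71 × 20.9% = 75440.79
Buyer bears (B): 414.81 + 213.56 + 1030.99 = 1659.36
Landed cost (B) = invoice 360960.71 + 1659.36 + duty 75440.79 = 438060.86
Difference = |459702.37 − 438060.86| = 21641.51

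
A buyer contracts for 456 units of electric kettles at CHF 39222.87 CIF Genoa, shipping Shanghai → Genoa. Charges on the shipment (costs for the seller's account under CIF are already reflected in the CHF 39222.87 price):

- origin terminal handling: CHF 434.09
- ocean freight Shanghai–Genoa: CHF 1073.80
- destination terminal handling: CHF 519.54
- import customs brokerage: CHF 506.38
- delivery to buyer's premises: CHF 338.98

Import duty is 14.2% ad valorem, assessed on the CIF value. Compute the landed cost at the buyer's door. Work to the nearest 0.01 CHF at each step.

CIF: the seller pays costs through ocean freight and marine insurance to the destination port.
Already in the invoice (seller's account under CIF): origin terminal, freight — exclude.
The CIF price already equals the CIF value: 39222.87
Import duty = 39222.87 × 14.2% = 5569.65
Buyer bears: destination terminal 519.54 + brokerage 506.38 + delivery 338.98 + duty 5569.65 = 6934.55
Landed cost = invoice 39222.87 + 6934.55 = 46157.42

Total landed cost: CHF 46157.42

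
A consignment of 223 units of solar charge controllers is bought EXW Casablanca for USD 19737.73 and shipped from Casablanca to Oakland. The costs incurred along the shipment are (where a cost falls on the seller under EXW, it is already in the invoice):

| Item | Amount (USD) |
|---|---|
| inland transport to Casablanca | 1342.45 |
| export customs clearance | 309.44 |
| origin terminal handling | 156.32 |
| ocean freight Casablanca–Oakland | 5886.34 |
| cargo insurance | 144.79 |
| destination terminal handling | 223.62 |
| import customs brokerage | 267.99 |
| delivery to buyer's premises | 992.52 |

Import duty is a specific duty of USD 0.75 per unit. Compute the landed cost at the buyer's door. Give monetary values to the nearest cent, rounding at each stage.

EXW: the seller makes goods available at their premises; the buyer bears all onward costs.
CIF value = EXW price + inland to port + export clearance + origin terminal + freight + insurance = 19737.73 + 1342.45 + 309.44 + 156.32 + 5886.34 + 144.79 = 27577.07
Import duty = 223 × 0.75 = 167.25
Buyer bears: inland to port 1342.45 + export clearance 309.44 + origin terminal 156.32 + freight 5886.34 + insurance 144.79 + destination terminal 223.62 + brokerage 267.99 + delivery 992.52 + duty 167.25 = 9490.72
Landed cost = invoice 19737.73 + 9490.72 = 29228.45

Total landed cost: USD 29228.45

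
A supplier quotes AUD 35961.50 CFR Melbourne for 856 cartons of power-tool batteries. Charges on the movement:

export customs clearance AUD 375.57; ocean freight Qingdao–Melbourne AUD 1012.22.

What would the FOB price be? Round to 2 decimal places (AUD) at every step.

Not relevant to the conversion: export clearance — on the seller under both CFR and FOB; already in the CFR price and stays in the FOB price.
From CFR to FOB, the seller no longer bears: freight.
FOB price = 35961.50 − 1012.22 = 34949.28

FOB price: AUD 34949.28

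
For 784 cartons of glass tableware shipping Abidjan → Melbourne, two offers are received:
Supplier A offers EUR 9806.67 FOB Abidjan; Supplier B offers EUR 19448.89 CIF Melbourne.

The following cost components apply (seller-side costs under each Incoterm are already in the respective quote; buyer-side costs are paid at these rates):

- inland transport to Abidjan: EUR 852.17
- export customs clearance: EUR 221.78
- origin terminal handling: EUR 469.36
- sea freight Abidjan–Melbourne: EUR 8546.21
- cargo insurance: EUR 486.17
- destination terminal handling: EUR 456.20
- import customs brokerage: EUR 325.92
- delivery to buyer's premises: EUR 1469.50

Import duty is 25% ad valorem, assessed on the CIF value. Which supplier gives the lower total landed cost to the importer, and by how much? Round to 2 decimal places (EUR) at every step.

Supplier A (FOB):
CIF value = FOB price + freight + insurance = 9806.67 + 8546.21 + 486.17 = 18839.05
Import duty = 18839.05 × 25% = 4709.76
Buyer bears (A): 8546.21 + 486.17 + 456.20 + 325.92 + 1469.50 = 11284.00
Landed cost (A) = invoice 9806.67 + 11284.00 + duty 4709.76 = 25800.43
Supplier B (CIF):
The CIF price already equals the CIF value: 19448.89
Import duty = 19448.89 × 25% = 4862.22
Buyer bears (B): 456.20 + 325.92 + 1469.50 = 2251.62
Landed cost (B) = invoice 19448.89 + 2251.62 + duty 4862.22 = 26562.73
Difference = |25800.43 − 26562.73| = 762.30

Supplier A is cheaper by EUR 762.30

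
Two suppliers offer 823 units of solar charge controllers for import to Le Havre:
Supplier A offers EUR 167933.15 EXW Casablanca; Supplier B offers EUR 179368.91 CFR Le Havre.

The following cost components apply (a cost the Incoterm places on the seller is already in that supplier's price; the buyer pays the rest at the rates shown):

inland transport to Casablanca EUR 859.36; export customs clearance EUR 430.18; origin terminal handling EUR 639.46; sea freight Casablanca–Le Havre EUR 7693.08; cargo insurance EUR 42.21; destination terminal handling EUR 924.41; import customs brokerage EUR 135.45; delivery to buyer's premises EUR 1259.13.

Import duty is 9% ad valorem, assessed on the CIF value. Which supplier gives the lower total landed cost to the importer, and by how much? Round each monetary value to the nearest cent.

Supplier A is cheaper by EUR 1976.91

Supplier A (EXW):
CIF value = EXW price + inland to port + export clearance + origin terminal + freight + insurance = 167933.15 + 859.36 + 430.18 + 639.46 + 7693.08 + 42.21 = 177597.44
Import duty = 177597.44 × 9% = 15983.77
Buyer bears (A): 859.36 + 430.18 + 639.46 + 7693.08 + 42.21 + 924.41 + 135.45 + 1259.13 = 11983.28
Landed cost (A) = invoice 167933.15 + 11983.28 + duty 15983.77 = 195900.20
Supplier B (CFR):
CIF value = CFR price + insurance = 179368.91 + 42.21 = 179411.12
Import duty = 179411.12 × 9% = 16147.00
Buyer bears (B): 42.21 + 924.41 + 135.45 + 1259.13 = 2361.20
Landed cost (B) = invoice 179368.91 + 2361.20 + duty 16147.00 = 197877.11
Difference = |195900.20 − 197877.11| = 1976.91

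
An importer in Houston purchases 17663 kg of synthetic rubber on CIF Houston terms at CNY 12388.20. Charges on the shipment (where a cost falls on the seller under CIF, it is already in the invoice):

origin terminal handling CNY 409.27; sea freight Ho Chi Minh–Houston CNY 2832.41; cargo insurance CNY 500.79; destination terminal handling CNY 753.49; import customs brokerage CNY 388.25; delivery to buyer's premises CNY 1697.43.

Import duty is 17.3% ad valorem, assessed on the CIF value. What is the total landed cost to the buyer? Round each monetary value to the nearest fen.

Total landed cost: CNY 17370.53

CIF: the seller pays costs through ocean freight and marine insurance to the destination port.
Already in the invoice (seller's account under CIF): origin terminal, freight, insurance — exclude.
The CIF price already equals the CIF value: 12388.20
Import duty = 12388.20 × 17.3% = 2143.16
Buyer bears: destination terminal 753.49 + brokerage 388.25 + delivery 1697.43 + duty 2143.16 = 4982.33
Landed cost = invoice 12388.20 + 4982.33 = 17370.53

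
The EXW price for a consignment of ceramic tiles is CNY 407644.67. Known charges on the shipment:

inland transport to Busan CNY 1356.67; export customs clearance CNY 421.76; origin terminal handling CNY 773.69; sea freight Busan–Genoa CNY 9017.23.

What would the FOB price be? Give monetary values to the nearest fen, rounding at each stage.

Not relevant to the conversion: freight — on the buyer under both terms; not part of either seller's price.
From EXW to FOB, the seller additionally bears: inland to port, export clearance, origin terminal.
FOB price = 407644.67 + 1356.67 + 421.76 + 773.69 = 410196.79

FOB price: CNY 410196.79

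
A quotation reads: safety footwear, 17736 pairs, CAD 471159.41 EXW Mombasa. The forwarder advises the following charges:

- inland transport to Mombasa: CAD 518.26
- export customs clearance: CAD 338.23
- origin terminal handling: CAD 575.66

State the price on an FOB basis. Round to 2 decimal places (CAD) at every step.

FOB price: CAD 472591.56

From EXW to FOB, the seller additionally bears: inland to port, export clearance, origin terminal.
FOB price = 471159.41 + 518.26 + 338.23 + 575.66 = 472591.56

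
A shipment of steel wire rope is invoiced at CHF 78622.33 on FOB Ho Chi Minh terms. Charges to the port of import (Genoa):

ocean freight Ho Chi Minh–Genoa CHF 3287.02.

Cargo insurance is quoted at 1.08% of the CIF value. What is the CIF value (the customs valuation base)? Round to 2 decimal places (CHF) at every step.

Let C be the CIF value. C = FOB price + freight + 1.08% × C
C − 1.08% × C = 78622.33 + 3287.02
0.9892 × C = 81909.35
C = 81909.35 / 0.9892 = 82803.63
Insurance premium = 1.08% × 82803.63 = 894.28

CIF value: CHF 82803.63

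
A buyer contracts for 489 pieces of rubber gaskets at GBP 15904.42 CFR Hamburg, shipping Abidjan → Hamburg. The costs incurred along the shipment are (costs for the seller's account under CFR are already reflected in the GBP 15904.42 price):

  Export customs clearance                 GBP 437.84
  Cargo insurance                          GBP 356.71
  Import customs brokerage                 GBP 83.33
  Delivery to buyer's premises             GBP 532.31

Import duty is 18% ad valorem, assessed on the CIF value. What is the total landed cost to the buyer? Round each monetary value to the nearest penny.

Total landed cost: GBP 19803.77

CFR: the seller pays costs through ocean freight to the destination port, but not insurance.
Already in the invoice (seller's account under CFR): export clearance — exclude.
CIF value = CFR price + insurance = 15904.42 + 356.71 = 16261.13
Import duty = 16261.13 × 18% = 2927.00
Buyer bears: insurance 356.71 + brokerage 83.33 + delivery 532.31 + duty 2927.00 = 3899.35
Landed cost = invoice 15904.42 + 3899.35 = 19803.77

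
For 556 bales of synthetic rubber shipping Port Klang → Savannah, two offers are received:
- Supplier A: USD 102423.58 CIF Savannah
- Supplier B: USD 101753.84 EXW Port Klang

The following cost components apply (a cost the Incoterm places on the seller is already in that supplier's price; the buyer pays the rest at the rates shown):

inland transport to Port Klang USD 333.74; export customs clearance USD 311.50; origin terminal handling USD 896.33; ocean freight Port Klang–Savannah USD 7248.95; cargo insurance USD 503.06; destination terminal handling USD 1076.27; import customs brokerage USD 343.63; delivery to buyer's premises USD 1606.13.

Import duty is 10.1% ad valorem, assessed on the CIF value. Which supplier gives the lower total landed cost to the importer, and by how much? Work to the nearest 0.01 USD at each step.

Supplier A (CIF):
The CIF price already equals the CIF value: 102423.58
Import duty = 102423.58 × 10.1% = 10344.78
Buyer bears (A): 1076.27 + 343.63 + 1606.13 = 3026.03
Landed cost (A) = invoice 102423.58 + 3026.03 + duty 10344.78 = 115794.39
Supplier B (EXW):
CIF value = EXW price + inland to port + export clearance + origin terminal + freight + insurance = 101753.84 + 333.74 + 311.50 + 896.33 + 7248.95 + 503.06 = 111047.42
Import duty = 111047.42 × 10.1% = 11215.79
Buyer bears (B): 333.74 + 311.50 + 896.33 + 7248.95 + 503.06 + 1076.27 + 343.63 + 1606.13 = 12319.61
Landed cost (B) = invoice 101753.84 + 12319.61 + duty 11215.79 = 125289.24
Difference = |115794.39 − 125289.24| = 9494.85

Supplier A is cheaper by USD 9494.85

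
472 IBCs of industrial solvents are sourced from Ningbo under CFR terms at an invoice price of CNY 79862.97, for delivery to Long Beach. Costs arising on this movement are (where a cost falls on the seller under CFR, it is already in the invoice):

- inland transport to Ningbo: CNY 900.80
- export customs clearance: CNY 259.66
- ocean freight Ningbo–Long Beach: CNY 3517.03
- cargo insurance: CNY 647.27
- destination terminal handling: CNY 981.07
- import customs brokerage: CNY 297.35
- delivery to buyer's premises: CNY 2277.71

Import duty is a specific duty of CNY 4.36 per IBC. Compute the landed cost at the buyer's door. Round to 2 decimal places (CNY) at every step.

Total landed cost: CNY 86124.29

CFR: the seller pays costs through ocean freight to the destination port, but not insurance.
Already in the invoice (seller's account under CFR): inland to port, export clearance, freight — exclude.
CIF value = CFR price + insurance = 79862.97 + 647.27 = 80510.24
Import duty = 472 × 4.36 = 2057.92
Buyer bears: insurance 647.27 + destination terminal 981.07 + brokerage 297.35 + delivery 2277.71 + duty 2057.92 = 6261.32
Landed cost = invoice 79862.97 + 6261.32 = 86124.29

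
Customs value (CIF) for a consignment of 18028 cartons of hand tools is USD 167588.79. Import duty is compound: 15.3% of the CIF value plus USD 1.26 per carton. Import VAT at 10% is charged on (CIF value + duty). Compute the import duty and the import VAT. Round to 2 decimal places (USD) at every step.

Ad valorem component: 167588.79 × 15.3% = 25641.08
Specific component: 18028 × 1.26 = 22715.28
Import duty = 25641.08 + 22715.28 = 48356.36
VAT base = CIF + duty = 167588.79 + 48356.36 = 215945.15
Import VAT = 215945.15 × 10% = 21594.52

Import duty: USD 48356.36; import VAT: USD 21594.52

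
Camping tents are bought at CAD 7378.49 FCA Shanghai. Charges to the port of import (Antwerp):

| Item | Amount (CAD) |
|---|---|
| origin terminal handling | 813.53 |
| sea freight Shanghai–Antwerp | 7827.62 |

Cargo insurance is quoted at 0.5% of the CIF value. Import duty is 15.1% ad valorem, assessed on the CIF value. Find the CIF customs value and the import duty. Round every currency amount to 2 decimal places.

CIF value: CAD 16100.14; import duty: CAD 2431.12

Let C be the CIF value. C = FCA price + pre-shipment costs + freight + 0.5% × C
C − 0.5% × C = 7378.49 + 813.53 + 7827.62
0.995 × C = 16019.64
C = 16019.64 / 0.995 = 16100.14
Insurance premium = 0.5% × 16100.14 = 80.50
Import duty = 16100.14 × 15.1% = 2431.12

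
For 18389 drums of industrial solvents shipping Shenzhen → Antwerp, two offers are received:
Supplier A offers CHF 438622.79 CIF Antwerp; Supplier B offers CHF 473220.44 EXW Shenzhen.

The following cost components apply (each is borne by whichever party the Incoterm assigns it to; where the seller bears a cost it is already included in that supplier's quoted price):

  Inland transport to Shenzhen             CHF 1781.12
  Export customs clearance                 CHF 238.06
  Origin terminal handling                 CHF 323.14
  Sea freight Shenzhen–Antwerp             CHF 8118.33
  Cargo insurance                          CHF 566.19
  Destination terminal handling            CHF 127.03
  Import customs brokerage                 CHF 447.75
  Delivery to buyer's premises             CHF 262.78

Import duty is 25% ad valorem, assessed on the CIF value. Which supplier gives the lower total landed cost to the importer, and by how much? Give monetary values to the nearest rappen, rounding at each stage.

Supplier A (CIF):
The CIF price already equals the CIF value: 438622.79
Import duty = 438622.79 × 25% = 109655.70
Buyer bears (A): 127.03 + 447.75 + 262.78 = 837.56
Landed cost (A) = invoice 438622.79 + 837.56 + duty 109655.70 = 549116.05
Supplier B (EXW):
CIF value = EXW price + inland to port + export clearance + origin terminal + freight + insurance = 473220.44 + 1781.12 + 238.06 + 323.14 + 8118.33 + 566.19 = 484247.28
Import duty = 484247.28 × 25% = 121061.82
Buyer bears (B): 1781.12 + 238.06 + 323.14 + 8118.33 + 566.19 + 127.03 + 447.75 + 262.78 = 11864.40
Landed cost (B) = invoice 473220.44 + 11864.40 + duty 121061.82 = 606146.66
Difference = |549116.05 − 606146.66| = 57030.61

Supplier A is cheaper by CHF 57030.61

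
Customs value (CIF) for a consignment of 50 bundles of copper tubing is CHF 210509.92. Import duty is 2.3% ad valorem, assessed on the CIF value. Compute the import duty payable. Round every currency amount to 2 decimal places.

Import duty = 210509.92 × 2.3% = 4841.73

Import duty: CHF 4841.73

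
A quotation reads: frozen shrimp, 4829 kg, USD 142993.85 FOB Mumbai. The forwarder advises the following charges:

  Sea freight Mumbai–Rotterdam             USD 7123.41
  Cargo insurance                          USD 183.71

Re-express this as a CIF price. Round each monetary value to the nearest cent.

CIF price: USD 150300.97

From FOB to CIF, the seller additionally bears: freight, insurance.
CIF price = 142993.85 + 7123.41 + 183.71 = 150300.97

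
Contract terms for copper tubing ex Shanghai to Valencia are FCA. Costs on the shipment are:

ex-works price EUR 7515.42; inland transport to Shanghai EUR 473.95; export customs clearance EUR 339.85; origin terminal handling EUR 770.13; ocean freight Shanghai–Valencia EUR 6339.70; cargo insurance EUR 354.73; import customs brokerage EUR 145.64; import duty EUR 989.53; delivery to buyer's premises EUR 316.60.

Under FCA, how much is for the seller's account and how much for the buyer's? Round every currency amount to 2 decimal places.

Seller: EUR 8329.22; buyer: EUR 8916.33

FCA: the seller delivers export-cleared goods to the carrier; the buyer bears costs from that point.
Seller's account: goods 7515.42 + inland to port 473.95 + export clearance 339.85 = 8329.22
Buyer's account: origin terminal 770.13 + freight 6339.70 + insurance 354.73 + brokerage 145.64 + duty 989.53 + delivery 316.60 = 8916.33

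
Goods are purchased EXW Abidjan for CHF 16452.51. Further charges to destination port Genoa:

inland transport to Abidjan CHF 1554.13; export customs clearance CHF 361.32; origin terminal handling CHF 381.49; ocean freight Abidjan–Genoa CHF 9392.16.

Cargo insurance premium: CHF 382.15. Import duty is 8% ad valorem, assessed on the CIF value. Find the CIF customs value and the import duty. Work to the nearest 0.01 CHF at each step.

CIF = EXW price + pre-shipment costs + freight + insurance
CIF = 16452.51 + 1554.13 + 361.32 + 381.49 + 9392.16 + 382.15 = 28523.76
Import duty = 28523.76 × 8% = 2281.90

CIF value: CHF 28523.76; import duty: CHF 2281.90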